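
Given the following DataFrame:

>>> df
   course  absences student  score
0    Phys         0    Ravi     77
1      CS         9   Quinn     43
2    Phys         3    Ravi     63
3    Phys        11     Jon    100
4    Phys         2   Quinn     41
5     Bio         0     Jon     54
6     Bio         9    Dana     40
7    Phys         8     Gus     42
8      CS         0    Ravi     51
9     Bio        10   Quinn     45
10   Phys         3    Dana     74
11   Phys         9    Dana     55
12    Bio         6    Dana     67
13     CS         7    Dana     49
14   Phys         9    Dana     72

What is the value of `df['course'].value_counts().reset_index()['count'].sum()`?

15

value_counts of course:
course
Phys    8
Bio     4
CS      3
Name: count, dtype: int64
reset_index():
  course  count
0   Phys      8
1    Bio      4
2     CS      3
Reading off the sum of column 'count', we get 15.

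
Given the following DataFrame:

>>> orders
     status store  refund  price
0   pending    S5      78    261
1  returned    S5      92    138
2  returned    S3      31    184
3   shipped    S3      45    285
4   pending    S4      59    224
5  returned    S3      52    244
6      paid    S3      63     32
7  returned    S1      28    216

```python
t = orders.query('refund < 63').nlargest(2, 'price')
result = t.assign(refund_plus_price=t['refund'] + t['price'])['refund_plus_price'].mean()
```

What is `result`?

313.0

filter rows where refund < 63:
     status store  refund  price
2  returned    S3      31    184
3   shipped    S3      45    285
4   pending    S4      59    224
5  returned    S3      52    244
7  returned    S1      28    216
take 2 rows with largest price:
     status store  refund  price
3   shipped    S3      45    285
5  returned    S3      52    244
add column refund_plus_price = t['refund'] + t['price']:
     status store  refund  price  refund_plus_price
3   shipped    S3      45    285                330
5  returned    S3      52    244                296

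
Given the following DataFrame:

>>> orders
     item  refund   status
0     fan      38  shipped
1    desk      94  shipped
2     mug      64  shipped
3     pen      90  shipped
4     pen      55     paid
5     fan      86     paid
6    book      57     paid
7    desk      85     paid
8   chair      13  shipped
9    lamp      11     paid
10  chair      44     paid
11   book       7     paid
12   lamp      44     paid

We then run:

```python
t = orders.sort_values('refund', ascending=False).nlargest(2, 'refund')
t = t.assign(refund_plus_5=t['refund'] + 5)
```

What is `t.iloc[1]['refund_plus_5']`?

sort by refund descending:
     item  refund   status
1    desk      94  shipped
3     pen      90  shipped
5     fan      86     paid
7    desk      85     paid
2     mug      64  shipped
6    book      57     paid
4     pen      55     paid
10  chair      44     paid
12   lamp      44     paid
0     fan      38  shipped
8   chair      13  shipped
9    lamp      11     paid
11   book       7     paid
take 2 rows with largest refund:
   item  refund   status
1  desk      94  shipped
3   pen      90  shipped
add column refund_plus_5 = t['refund'] + 5:
   item  refund   status  refund_plus_5
1  desk      94  shipped             99
3   pen      90  shipped             95
Finally, value at position 1, column 'refund_plus_5' = 95.

95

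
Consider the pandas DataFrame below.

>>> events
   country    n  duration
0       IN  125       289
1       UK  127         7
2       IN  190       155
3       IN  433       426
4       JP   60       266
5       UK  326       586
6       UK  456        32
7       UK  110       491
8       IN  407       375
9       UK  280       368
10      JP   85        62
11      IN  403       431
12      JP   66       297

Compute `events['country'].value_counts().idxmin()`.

value_counts of country:
country
IN    5
UK    5
JP    3
Name: count, dtype: int64
Hence JP.

JP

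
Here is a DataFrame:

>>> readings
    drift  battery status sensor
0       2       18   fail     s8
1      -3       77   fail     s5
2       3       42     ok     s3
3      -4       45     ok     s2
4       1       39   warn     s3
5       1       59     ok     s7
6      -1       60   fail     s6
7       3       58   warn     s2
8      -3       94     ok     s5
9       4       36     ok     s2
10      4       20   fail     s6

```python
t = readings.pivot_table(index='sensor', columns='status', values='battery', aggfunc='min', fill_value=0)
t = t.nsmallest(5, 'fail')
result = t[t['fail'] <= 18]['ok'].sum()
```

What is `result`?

pivot: rows=sensor, cols=status, min(battery):
status  fail  ok  warn
sensor                
s2         0  36    58
s3         0  42    39
s5        77  94     0
s6        20   0     0
s7         0  59     0
s8        18   0     0
take 5 rows with smallest fail:
status  fail  ok  warn
sensor                
s2         0  36    58
s3         0  42    39
s7         0  59     0
s8        18   0     0
s6        20   0     0
filter rows where fail <= 18:
status  fail  ok  warn
sensor                
s2         0  36    58
s3         0  42    39
s7         0  59     0
s8        18   0     0
The sum of column 'ok' is 137.

137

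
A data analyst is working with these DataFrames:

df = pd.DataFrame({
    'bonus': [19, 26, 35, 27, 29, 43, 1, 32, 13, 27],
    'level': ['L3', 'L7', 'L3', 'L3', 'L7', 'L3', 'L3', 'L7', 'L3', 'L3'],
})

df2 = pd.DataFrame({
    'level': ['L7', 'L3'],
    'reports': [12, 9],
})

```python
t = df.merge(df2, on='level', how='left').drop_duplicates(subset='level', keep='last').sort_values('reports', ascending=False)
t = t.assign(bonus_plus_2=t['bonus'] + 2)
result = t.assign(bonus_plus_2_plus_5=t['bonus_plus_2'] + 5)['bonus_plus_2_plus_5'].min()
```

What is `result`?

merge on 'level' (how='left') → 10 rows:
   bonus level  reports
0     19    L3        9
1     26    L7       12
2     35    L3        9
3     27    L3        9
4     29    L7       12
5     43    L3        9
6      1    L3        9
7     32    L7       12
8     13    L3        9
9     27    L3        9
drop duplicate level (keep=last):
   bonus level  reports
7     32    L7       12
9     27    L3        9
sort by reports descending:
   bonus level  reports
7     32    L7       12
9     27    L3        9
add column bonus_plus_2 = t['bonus'] + 2:
   bonus level  reports  bonus_plus_2
7     32    L7       12            34
9     27    L3        9            29
add column bonus_plus_2_plus_5 = t['bonus_plus_2'] + 5:
   bonus level  reports  bonus_plus_2  bonus_plus_2_plus_5
7     32    L7       12            34                   39
9     27    L3        9            29                   34
Hence 34.

34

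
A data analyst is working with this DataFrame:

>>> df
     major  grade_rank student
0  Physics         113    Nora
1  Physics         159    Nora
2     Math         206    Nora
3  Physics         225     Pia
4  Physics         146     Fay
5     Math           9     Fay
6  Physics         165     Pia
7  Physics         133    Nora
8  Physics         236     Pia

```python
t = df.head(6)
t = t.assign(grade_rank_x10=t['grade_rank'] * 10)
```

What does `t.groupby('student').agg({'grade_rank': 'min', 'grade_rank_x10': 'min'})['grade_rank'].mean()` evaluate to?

take first 6 rows:
     major  grade_rank student
0  Physics         113    Nora
1  Physics         159    Nora
2     Math         206    Nora
3  Physics         225     Pia
4  Physics         146     Fay
5     Math           9     Fay
add column grade_rank_x10 = t['grade_rank'] * 10:
     major  grade_rank student  grade_rank_x10
0  Physics         113    Nora            1130
1  Physics         159    Nora            1590
2     Math         206    Nora            2060
3  Physics         225     Pia            2250
4  Physics         146     Fay            1460
5     Math           9     Fay              90
group by student: min(grade_rank), min(grade_rank_x10):
         grade_rank  grade_rank_x10
student                            
Fay               9              90
Nora            113            1130
Pia             225            2250
Finally, mean of column 'grade_rank' = 115.666666667.

115.666666667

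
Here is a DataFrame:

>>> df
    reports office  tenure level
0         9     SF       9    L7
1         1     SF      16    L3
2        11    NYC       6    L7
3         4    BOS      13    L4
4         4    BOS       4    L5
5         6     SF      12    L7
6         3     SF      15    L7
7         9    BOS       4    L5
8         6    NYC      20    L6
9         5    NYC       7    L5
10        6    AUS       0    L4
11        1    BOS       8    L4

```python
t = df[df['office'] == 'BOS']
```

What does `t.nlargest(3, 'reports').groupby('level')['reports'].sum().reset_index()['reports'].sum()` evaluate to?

filter rows where office == 'BOS':
    reports office  tenure level
3         4    BOS      13    L4
4         4    BOS       4    L5
7         9    BOS       4    L5
11        1    BOS       8    L4
take 3 rows with largest reports:
   reports office  tenure level
7        9    BOS       4    L5
3        4    BOS      13    L4
4        4    BOS       4    L5
group by level, sum of reports:
level
L4     4
L5    13
Name: reports, dtype: int64
reset_index():
  level  reports
0    L4        4
1    L5       13
Hence 17.

17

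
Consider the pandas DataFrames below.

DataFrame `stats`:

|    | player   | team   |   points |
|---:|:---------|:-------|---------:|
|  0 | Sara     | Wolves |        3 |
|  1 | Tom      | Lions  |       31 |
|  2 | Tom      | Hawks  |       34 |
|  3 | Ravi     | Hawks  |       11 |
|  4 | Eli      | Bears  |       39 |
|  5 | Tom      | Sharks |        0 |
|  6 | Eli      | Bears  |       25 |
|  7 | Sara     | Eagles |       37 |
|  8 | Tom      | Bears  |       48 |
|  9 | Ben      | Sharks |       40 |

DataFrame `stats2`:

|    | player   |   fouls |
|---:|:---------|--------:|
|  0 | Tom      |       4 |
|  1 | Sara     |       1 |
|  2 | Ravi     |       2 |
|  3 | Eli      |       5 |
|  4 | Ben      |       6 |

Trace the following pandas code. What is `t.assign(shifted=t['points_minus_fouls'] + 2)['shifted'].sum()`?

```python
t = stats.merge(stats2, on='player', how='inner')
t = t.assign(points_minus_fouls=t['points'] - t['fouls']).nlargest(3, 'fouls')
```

merge on 'player' (how='inner') → 10 rows:
  player    team  points  fouls
0   Sara  Wolves       3      1
1    Tom   Lions      31      4
2    Tom   Hawks      34      4
3   Ravi   Hawks      11      2
4    Eli   Bears      39      5
5    Tom  Sharks       0      4
6    Eli   Bears      25      5
7   Sara  Eagles      37      1
8    Tom   Bears      48      4
9    Ben  Sharks      40      6
add column points_minus_fouls = t['points'] - t['fouls']:
  player    team  points  fouls  points_minus_fouls
0   Sara  Wolves       3      1                   2
1    Tom   Lions      31      4                  27
2    Tom   Hawks      34      4                  30
3   Ravi   Hawks      11      2                   9
4    Eli   Bears      39      5                  34
5    Tom  Sharks       0      4                  -4
6    Eli   Bears      25      5                  20
7   Sara  Eagles      37      1                  36
8    Tom   Bears      48      4                  44
9    Ben  Sharks      40      6                  34
take 3 rows with largest fouls:
  player    team  points  fouls  points_minus_fouls
9    Ben  Sharks      40      6                  34
4    Eli   Bears      39      5                  34
6    Eli   Bears      25      5                  20
add column shifted = t['points_minus_fouls'] + 2:
  player    team  points  fouls  points_minus_fouls  shifted
9    Ben  Sharks      40      6                  34       36
4    Eli   Bears      39      5                  34       36
6    Eli   Bears      25      5                  20       22
sum of column 'shifted' → 94

94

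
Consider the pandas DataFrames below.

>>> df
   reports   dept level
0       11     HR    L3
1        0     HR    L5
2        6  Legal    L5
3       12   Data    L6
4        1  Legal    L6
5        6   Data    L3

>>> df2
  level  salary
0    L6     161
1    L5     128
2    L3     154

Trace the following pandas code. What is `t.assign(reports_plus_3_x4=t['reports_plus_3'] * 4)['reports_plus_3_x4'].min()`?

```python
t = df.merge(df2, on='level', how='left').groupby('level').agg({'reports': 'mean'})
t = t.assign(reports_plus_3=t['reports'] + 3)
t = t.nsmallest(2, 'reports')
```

24.0

merge on 'level' (how='left') → 6 rows:
   reports   dept level  salary
0       11     HR    L3     154
1        0     HR    L5     128
2        6  Legal    L5     128
3       12   Data    L6     161
4        1  Legal    L6     161
5        6   Data    L3     154
group by level, mean of reports:
       reports
level         
L3         8.5
L5         3.0
L6         6.5
add column reports_plus_3 = t['reports'] + 3:
       reports  reports_plus_3
level                         
L3         8.5            11.5
L5         3.0             6.0
L6         6.5             9.5
take 2 rows with smallest reports:
       reports  reports_plus_3
level                         
L5         3.0             6.0
L6         6.5             9.5
add column reports_plus_3_x4 = t['reports_plus_3'] * 4:
       reports  reports_plus_3  reports_plus_3_x4
level                                            
L5         3.0             6.0               24.0
L6         6.5             9.5               38.0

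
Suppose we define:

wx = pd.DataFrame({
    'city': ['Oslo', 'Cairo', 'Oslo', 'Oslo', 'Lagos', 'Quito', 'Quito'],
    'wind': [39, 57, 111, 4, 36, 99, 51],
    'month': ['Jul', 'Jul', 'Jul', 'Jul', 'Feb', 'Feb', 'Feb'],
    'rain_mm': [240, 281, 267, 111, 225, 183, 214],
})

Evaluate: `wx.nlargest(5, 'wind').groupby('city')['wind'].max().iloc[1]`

take 5 rows with largest wind:
    city  wind month  rain_mm
2   Oslo   111   Jul      267
5  Quito    99   Feb      183
1  Cairo    57   Jul      281
6  Quito    51   Feb      214
0   Oslo    39   Jul      240
group by city, max of wind:
city
Cairo     57
Oslo     111
Quito     99
Name: wind, dtype: int64

111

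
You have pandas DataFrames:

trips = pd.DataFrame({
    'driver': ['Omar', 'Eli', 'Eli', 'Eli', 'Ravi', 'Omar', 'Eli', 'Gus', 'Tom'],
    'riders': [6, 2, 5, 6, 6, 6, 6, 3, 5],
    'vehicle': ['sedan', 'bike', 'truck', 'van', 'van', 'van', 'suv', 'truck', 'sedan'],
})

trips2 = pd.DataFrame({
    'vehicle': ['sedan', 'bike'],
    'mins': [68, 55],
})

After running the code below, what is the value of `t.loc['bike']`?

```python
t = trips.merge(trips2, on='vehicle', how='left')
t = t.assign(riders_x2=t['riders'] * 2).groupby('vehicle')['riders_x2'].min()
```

4

merge on 'vehicle' (how='left') → 9 rows:
  driver  riders vehicle  mins
0   Omar       6   sedan  68.0
1    Eli       2    bike  55.0
2    Eli       5   truck   NaN
3    Eli       6     van   NaN
4   Ravi       6     van   NaN
5   Omar       6     van   NaN
6    Eli       6     suv   NaN
7    Gus       3   truck   NaN
8    Tom       5   sedan  68.0
add column riders_x2 = t['riders'] * 2:
  driver  riders vehicle  mins  riders_x2
0   Omar       6   sedan  68.0         12
1    Eli       2    bike  55.0          4
2    Eli       5   truck   NaN         10
3    Eli       6     van   NaN         12
4   Ravi       6     van   NaN         12
5   Omar       6     van   NaN         12
6    Eli       6     suv   NaN         12
7    Gus       3   truck   NaN          6
8    Tom       5   sedan  68.0         10
group by vehicle, min of riders_x2:
vehicle
bike      4
sedan    10
suv      12
truck     6
van      12
Name: riders_x2, dtype: int64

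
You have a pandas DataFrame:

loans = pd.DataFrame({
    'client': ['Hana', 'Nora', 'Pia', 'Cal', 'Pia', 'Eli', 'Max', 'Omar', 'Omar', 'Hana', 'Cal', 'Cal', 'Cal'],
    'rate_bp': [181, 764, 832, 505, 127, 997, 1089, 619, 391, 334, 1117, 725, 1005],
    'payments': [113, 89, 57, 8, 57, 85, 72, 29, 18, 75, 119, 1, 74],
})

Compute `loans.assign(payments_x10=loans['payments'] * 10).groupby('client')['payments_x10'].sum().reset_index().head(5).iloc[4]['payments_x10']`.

890

add column payments_x10 = loans['payments'] * 10:
   client  rate_bp  payments  payments_x10
0    Hana      181       113          1130
1    Nora      764        89           890
2     Pia      832        57           570
3     Cal      505         8            80
4     Pia      127        57           570
5     Eli      997        85           850
6     Max     1089        72           720
7    Omar      619        29           290
8    Omar      391        18           180
9    Hana      334        75           750
10    Cal     1117       119          1190
11    Cal      725         1            10
12    Cal     1005        74           740
group by client, sum of payments_x10:
client
Cal     2020
Eli      850
Hana    1880
Max      720
Nora     890
Omar     470
Pia     1140
Name: payments_x10, dtype: int64
reset_index():
  client  payments_x10
0    Cal          2020
1    Eli           850
2   Hana          1880
3    Max           720
4   Nora           890
5   Omar           470
6    Pia          1140
take first 5 rows:
  client  payments_x10
0    Cal          2020
1    Eli           850
2   Hana          1880
3    Max           720
4   Nora           890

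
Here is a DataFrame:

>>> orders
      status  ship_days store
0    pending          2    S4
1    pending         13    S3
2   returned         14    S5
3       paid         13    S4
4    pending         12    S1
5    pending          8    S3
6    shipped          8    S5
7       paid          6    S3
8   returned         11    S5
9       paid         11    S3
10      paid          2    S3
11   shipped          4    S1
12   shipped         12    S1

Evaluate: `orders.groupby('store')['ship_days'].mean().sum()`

group by store, mean of ship_days:
store
S1     9.333333
S3     8.000000
S4     7.500000
S5    11.000000
Name: ship_days, dtype: float64

35.8333333333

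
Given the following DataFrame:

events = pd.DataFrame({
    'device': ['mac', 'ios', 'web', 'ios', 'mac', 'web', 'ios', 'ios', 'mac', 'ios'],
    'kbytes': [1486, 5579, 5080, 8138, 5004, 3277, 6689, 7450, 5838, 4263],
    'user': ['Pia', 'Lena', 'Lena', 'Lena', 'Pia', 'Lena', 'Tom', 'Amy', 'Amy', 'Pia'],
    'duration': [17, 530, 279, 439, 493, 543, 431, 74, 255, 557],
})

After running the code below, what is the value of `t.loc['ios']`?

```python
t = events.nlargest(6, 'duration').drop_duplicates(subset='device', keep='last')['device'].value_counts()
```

take 6 rows with largest duration:
  device  kbytes  user  duration
9    ios    4263   Pia       557
5    web    3277  Lena       543
1    ios    5579  Lena       530
4    mac    5004   Pia       493
3    ios    8138  Lena       439
6    ios    6689   Tom       431
drop duplicate device (keep=last):
  device  kbytes  user  duration
5    web    3277  Lena       543
4    mac    5004   Pia       493
6    ios    6689   Tom       431
value_counts of device:
device
web    1
mac    1
ios    1
Name: count, dtype: int64
The value at index 'ios' is 1.

1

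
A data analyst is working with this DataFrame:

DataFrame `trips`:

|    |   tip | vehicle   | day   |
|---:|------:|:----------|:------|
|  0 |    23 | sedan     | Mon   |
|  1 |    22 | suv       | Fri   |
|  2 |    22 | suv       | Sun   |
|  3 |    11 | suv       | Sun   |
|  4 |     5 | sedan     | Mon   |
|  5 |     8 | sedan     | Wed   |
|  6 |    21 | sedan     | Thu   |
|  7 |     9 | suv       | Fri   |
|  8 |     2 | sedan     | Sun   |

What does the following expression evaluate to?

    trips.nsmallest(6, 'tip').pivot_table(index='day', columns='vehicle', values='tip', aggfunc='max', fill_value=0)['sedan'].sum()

36

take 6 rows with smallest tip:
   tip vehicle  day
8    2   sedan  Sun
4    5   sedan  Mon
5    8   sedan  Wed
7    9     suv  Fri
3   11     suv  Sun
6   21   sedan  Thu
pivot: rows=day, cols=vehicle, max(tip):
vehicle  sedan  suv
day                
Fri          0    9
Mon          5    0
Sun          2   11
Thu         21    0
Wed          8    0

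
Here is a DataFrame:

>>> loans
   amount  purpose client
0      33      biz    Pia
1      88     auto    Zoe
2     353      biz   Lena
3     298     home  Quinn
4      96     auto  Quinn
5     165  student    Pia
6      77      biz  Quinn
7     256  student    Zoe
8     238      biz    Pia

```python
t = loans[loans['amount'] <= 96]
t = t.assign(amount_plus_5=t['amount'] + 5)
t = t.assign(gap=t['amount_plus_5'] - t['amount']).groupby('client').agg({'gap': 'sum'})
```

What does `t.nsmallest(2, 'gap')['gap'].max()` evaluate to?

5

filter rows where amount <= 96:
   amount purpose client
0      33     biz    Pia
1      88    auto    Zoe
4      96    auto  Quinn
6      77     biz  Quinn
add column amount_plus_5 = t['amount'] + 5:
   amount purpose client  amount_plus_5
0      33     biz    Pia             38
1      88    auto    Zoe             93
4      96    auto  Quinn            101
6      77     biz  Quinn             82
add column gap = t['amount_plus_5'] - t['amount']:
   amount purpose client  amount_plus_5  gap
0      33     biz    Pia             38    5
1      88    auto    Zoe             93    5
4      96    auto  Quinn            101    5
6      77     biz  Quinn             82    5
group by client, sum of gap:
        gap
client     
Pia       5
Quinn    10
Zoe       5
take 2 rows with smallest gap:
        gap
client     
Pia       5
Zoe       5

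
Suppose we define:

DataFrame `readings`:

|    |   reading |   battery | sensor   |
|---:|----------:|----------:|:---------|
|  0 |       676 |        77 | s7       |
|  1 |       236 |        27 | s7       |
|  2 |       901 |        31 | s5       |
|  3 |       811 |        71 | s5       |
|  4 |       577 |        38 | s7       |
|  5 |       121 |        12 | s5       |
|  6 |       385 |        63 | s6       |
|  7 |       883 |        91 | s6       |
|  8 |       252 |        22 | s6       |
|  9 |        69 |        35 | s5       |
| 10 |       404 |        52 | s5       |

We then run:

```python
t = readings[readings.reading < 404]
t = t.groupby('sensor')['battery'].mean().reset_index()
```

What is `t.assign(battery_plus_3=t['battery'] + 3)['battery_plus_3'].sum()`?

filter rows where reading < 404:
   reading  battery sensor
1      236       27     s7
5      121       12     s5
6      385       63     s6
8      252       22     s6
9       69       35     s5
group by sensor, mean of battery:
sensor
s5    23.5
s6    42.5
s7    27.0
Name: battery, dtype: float64
reset_index():
  sensor  battery
0     s5     23.5
1     s6     42.5
2     s7     27.0
add column battery_plus_3 = t['battery'] + 3:
  sensor  battery  battery_plus_3
0     s5     23.5            26.5
1     s6     42.5            45.5
2     s7     27.0            30.0
The sum of column 'battery_plus_3' is 102.0.

102.0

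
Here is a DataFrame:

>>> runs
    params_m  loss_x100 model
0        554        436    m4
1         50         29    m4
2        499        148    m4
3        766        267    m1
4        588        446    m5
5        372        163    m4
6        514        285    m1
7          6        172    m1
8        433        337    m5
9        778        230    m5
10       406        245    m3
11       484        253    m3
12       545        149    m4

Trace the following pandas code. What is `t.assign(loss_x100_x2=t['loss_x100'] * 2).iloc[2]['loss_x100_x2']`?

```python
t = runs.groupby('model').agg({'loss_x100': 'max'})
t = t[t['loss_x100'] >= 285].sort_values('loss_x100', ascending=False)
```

group by model, max of loss_x100:
       loss_x100
model           
m1           285
m3           253
m4           436
m5           446
filter rows where loss_x100 >= 285:
       loss_x100
model           
m1           285
m4           436
m5           446
sort by loss_x100 descending:
       loss_x100
model           
m5           446
m4           436
m1           285
add column loss_x100_x2 = t['loss_x100'] * 2:
       loss_x100  loss_x100_x2
model                         
m5           446           892
m4           436           872
m1           285           570
Reading off the value at position 2, column 'loss_x100_x2', we get 570.

570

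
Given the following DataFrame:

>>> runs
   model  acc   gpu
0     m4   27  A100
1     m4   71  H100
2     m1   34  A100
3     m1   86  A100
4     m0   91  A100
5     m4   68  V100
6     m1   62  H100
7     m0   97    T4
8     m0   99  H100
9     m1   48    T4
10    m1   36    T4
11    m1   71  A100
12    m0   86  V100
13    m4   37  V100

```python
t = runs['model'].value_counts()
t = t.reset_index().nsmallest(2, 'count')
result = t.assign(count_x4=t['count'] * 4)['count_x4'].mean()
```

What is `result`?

16.0

value_counts of model:
model
m1    6
m4    4
m0    4
Name: count, dtype: int64
reset_index():
  model  count
0    m1      6
1    m4      4
2    m0      4
take 2 rows with smallest count:
  model  count
1    m4      4
2    m0      4
add column count_x4 = t['count'] * 4:
  model  count  count_x4
1    m4      4        16
2    m0      4        16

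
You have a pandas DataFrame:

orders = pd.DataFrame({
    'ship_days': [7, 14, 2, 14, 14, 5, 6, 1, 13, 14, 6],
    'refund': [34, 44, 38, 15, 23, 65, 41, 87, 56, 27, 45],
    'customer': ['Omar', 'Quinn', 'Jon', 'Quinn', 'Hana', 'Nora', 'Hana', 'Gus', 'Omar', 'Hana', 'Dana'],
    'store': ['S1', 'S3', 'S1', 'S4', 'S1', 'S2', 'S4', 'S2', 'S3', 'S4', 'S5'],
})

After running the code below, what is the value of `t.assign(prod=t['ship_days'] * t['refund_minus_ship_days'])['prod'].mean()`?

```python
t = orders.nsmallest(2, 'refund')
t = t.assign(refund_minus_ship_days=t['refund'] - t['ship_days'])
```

70.0

take 2 rows with smallest refund:
   ship_days  refund customer store
3         14      15    Quinn    S4
4         14      23     Hana    S1
add column refund_minus_ship_days = t['refund'] - t['ship_days']:
   ship_days  refund customer store  refund_minus_ship_days
3         14      15    Quinn    S4                       1
4         14      23     Hana    S1                       9
add column prod = t['ship_days'] * t['refund_minus_ship_days']:
   ship_days  refund customer store  refund_minus_ship_days  prod
3         14      15    Quinn    S4                       1    14
4         14      23     Hana    S1                       9   126
Then the mean of column 'prod': 70.0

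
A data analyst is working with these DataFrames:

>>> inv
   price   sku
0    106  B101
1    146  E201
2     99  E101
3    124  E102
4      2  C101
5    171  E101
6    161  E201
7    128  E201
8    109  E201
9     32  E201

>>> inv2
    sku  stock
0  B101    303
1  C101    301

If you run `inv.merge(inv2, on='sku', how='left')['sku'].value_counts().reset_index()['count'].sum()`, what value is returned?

10

merge on 'sku' (how='left') → 10 rows:
   price   sku  stock
0    106  B101  303.0
1    146  E201    NaN
2     99  E101    NaN
3    124  E102    NaN
4      2  C101  301.0
5    171  E101    NaN
6    161  E201    NaN
7    128  E201    NaN
8    109  E201    NaN
9     32  E201    NaN
value_counts of sku:
sku
E201    5
E101    2
B101    1
E102    1
C101    1
Name: count, dtype: int64
reset_index():
    sku  count
0  E201      5
1  E101      2
2  B101      1
3  E102      1
4  C101      1
Taking the sum of column 'count' gives 10.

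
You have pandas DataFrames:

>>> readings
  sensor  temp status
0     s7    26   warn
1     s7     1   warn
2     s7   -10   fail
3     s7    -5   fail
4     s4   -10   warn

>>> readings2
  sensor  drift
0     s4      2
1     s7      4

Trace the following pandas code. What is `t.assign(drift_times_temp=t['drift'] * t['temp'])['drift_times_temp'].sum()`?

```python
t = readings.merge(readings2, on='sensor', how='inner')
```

28

merge on 'sensor' (how='inner') → 5 rows:
  sensor  temp status  drift
0     s7    26   warn      4
1     s7     1   warn      4
2     s7   -10   fail      4
3     s7    -5   fail      4
4     s4   -10   warn      2
add column drift_times_temp = t['drift'] * t['temp']:
  sensor  temp status  drift  drift_times_temp
0     s7    26   warn      4               104
1     s7     1   warn      4                 4
2     s7   -10   fail      4               -40
3     s7    -5   fail      4               -20
4     s4   -10   warn      2               -20
Hence 28.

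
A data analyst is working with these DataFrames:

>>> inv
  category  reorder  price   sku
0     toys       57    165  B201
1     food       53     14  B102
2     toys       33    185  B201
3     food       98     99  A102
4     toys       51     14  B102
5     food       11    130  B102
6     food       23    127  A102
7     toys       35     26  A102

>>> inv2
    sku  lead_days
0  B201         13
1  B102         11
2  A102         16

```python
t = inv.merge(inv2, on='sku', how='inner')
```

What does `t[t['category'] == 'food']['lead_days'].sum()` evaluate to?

merge on 'sku' (how='inner') → 8 rows:
  category  reorder  price   sku  lead_days
0     toys       57    165  B201         13
1     food       53     14  B102         11
2     toys       33    185  B201         13
3     food       98     99  A102         16
4     toys       51     14  B102         11
5     food       11    130  B102         11
6     food       23    127  A102         16
7     toys       35     26  A102         16
filter rows where category == 'food':
  category  reorder  price   sku  lead_days
1     food       53     14  B102         11
3     food       98     99  A102         16
5     food       11    130  B102         11
6     food       23    127  A102         16
So sum() = 54.

54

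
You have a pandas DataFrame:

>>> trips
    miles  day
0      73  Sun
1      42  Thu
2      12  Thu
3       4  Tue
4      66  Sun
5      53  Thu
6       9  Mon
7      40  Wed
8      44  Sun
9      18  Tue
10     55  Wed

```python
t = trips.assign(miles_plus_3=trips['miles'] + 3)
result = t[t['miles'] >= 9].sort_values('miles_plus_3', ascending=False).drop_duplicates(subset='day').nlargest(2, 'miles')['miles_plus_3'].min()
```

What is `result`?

58

add column miles_plus_3 = trips['miles'] + 3:
    miles  day  miles_plus_3
0      73  Sun            76
1      42  Thu            45
2      12  Thu            15
3       4  Tue             7
4      66  Sun            69
5      53  Thu            56
6       9  Mon            12
7      40  Wed            43
8      44  Sun            47
9      18  Tue            21
10     55  Wed            58
filter rows where miles >= 9:
    miles  day  miles_plus_3
0      73  Sun            76
1      42  Thu            45
2      12  Thu            15
4      66  Sun            69
5      53  Thu            56
6       9  Mon            12
7      40  Wed            43
8      44  Sun            47
9      18  Tue            21
10     55  Wed            58
sort by miles_plus_3 descending:
    miles  day  miles_plus_3
0      73  Sun            76
4      66  Sun            69
10     55  Wed            58
5      53  Thu            56
8      44  Sun            47
1      42  Thu            45
7      40  Wed            43
9      18  Tue            21
2      12  Thu            15
6       9  Mon            12
drop duplicate day (keep=first):
    miles  day  miles_plus_3
0      73  Sun            76
10     55  Wed            58
5      53  Thu            56
9      18  Tue            21
6       9  Mon            12
take 2 rows with largest miles:
    miles  day  miles_plus_3
0      73  Sun            76
10     55  Wed            58
Taking the min of column 'miles_plus_3' gives 58.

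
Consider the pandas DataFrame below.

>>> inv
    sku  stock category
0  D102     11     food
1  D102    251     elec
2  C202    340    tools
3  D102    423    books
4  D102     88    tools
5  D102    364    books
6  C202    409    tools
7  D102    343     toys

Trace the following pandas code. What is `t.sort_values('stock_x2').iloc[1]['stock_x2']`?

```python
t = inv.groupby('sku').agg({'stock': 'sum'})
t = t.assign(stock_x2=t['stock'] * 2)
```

group by sku, sum of stock:
      stock
sku        
C202    749
D102   1480
add column stock_x2 = t['stock'] * 2:
      stock  stock_x2
sku                  
C202    749      1498
D102   1480      2960
sort by stock_x2:
      stock  stock_x2
sku                  
C202    749      1498
D102   1480      2960
Finally, value at position 1, column 'stock_x2' = 2960.

2960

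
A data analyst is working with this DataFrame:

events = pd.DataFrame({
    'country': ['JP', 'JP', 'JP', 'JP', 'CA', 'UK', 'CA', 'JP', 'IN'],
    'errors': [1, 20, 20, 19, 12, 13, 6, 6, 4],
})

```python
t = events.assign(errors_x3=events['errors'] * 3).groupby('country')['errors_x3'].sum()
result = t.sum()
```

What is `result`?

303

add column errors_x3 = events['errors'] * 3:
  country  errors  errors_x3
0      JP       1          3
1      JP      20         60
2      JP      20         60
3      JP      19         57
4      CA      12         36
5      UK      13         39
6      CA       6         18
7      JP       6         18
8      IN       4         12
group by country, sum of errors_x3:
country
CA     54
IN     12
JP    198
UK     39
Name: errors_x3, dtype: int64
The sum of the resulting series is 303.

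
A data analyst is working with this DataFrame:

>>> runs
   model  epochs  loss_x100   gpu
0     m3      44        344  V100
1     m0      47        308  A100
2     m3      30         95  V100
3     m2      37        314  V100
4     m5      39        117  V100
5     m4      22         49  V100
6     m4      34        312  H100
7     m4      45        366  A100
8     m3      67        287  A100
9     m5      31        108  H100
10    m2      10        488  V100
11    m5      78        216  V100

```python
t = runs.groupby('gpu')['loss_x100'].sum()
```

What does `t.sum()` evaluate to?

group by gpu, sum of loss_x100:
gpu
A100     961
H100     420
V100    1623
Name: loss_x100, dtype: int64

3004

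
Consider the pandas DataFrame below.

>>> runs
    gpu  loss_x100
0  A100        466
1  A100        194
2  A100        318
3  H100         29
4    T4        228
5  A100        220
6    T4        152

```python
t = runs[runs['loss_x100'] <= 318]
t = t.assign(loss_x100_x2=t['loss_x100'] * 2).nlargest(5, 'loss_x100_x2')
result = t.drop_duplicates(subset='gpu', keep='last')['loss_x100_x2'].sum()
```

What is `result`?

filter rows where loss_x100 <= 318:
    gpu  loss_x100
1  A100        194
2  A100        318
3  H100         29
4    T4        228
5  A100        220
6    T4        152
add column loss_x100_x2 = t['loss_x100'] * 2:
    gpu  loss_x100  loss_x100_x2
1  A100        194           388
2  A100        318           636
3  H100         29            58
4    T4        228           456
5  A100        220           440
6    T4        152           304
take 5 rows with largest loss_x100_x2:
    gpu  loss_x100  loss_x100_x2
2  A100        318           636
4    T4        228           456
5  A100        220           440
1  A100        194           388
6    T4        152           304
drop duplicate gpu (keep=last):
    gpu  loss_x100  loss_x100_x2
1  A100        194           388
6    T4        152           304
The sum of column 'loss_x100_x2' is 692.

692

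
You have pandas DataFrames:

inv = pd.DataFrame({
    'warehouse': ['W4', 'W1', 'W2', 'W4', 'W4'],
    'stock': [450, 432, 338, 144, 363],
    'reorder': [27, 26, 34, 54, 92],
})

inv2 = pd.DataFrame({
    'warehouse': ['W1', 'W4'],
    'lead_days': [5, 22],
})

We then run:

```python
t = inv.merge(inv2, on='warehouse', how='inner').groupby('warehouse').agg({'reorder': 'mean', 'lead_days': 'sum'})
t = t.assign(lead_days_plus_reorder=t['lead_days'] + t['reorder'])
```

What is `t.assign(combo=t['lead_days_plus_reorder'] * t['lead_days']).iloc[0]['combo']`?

merge on 'warehouse' (how='inner') → 4 rows:
  warehouse  stock  reorder  lead_days
0        W4    450       27         22
1        W1    432       26          5
2        W4    144       54         22
3        W4    363       92         22
group by warehouse: mean(reorder), sum(lead_days):
             reorder  lead_days
warehouse                      
W1         26.000000          5
W4         57.666667         66
add column lead_days_plus_reorder = t['lead_days'] + t['reorder']:
             reorder  lead_days  lead_days_plus_reorder
warehouse                                              
W1         26.000000          5               31.000000
W4         57.666667         66              123.666667
add column combo = t['lead_days_plus_reorder'] * t['lead_days']:
             reorder  lead_days  lead_days_plus_reorder   combo
warehouse                                                      
W1         26.000000          5               31.000000   155.0
W4         57.666667         66              123.666667  8162.0

155.0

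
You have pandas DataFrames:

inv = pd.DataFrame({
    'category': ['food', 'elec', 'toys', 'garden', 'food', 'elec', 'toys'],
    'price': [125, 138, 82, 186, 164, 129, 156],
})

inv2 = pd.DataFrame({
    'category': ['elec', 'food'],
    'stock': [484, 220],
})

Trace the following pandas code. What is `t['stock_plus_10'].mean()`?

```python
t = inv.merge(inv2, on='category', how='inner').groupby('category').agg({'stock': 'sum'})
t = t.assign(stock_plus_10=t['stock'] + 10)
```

714.0

merge on 'category' (how='inner') → 4 rows:
  category  price  stock
0     food    125    220
1     elec    138    484
2     food    164    220
3     elec    129    484
group by category, sum of stock:
          stock
category       
elec        968
food        440
add column stock_plus_10 = t['stock'] + 10:
          stock  stock_plus_10
category                      
elec        968            978
food        440            450
mean of column 'stock_plus_10' → 714.0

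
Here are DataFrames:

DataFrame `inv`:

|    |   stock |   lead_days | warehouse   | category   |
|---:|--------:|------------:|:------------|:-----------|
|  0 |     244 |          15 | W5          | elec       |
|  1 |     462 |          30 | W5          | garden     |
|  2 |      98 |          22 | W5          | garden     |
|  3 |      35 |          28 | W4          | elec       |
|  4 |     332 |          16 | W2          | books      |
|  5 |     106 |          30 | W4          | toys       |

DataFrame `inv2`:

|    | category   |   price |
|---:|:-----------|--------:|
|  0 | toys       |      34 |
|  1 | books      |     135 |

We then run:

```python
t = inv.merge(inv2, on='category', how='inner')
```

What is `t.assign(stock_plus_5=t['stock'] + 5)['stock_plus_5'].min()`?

merge on 'category' (how='inner') → 2 rows:
   stock  lead_days warehouse category  price
0    332         16        W2    books    135
1    106         30        W4     toys     34
add column stock_plus_5 = t['stock'] + 5:
   stock  lead_days warehouse category  price  stock_plus_5
0    332         16        W2    books    135           337
1    106         30        W4     toys     34           111
min of column 'stock_plus_5' → 111

111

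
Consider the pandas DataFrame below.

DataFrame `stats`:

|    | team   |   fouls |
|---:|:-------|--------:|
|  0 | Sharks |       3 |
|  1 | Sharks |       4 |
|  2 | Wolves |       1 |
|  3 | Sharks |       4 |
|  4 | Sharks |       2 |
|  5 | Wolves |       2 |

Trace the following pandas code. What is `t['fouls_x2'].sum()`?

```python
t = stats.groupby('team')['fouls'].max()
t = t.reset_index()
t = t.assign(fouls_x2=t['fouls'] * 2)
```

group by team, max of fouls:
team
Sharks    4
Wolves    2
Name: fouls, dtype: int64
reset_index():
     team  fouls
0  Sharks      4
1  Wolves      2
add column fouls_x2 = t['fouls'] * 2:
     team  fouls  fouls_x2
0  Sharks      4         8
1  Wolves      2         4

12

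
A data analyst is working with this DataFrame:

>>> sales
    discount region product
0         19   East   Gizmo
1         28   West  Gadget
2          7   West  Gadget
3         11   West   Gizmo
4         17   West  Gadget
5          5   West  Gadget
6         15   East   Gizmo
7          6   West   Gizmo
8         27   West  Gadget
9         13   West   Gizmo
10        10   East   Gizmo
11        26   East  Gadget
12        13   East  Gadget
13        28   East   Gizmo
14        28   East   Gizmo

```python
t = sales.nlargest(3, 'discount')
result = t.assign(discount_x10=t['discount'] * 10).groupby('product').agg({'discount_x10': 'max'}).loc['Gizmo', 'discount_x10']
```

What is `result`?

280

take 3 rows with largest discount:
    discount region product
1         28   West  Gadget
13        28   East   Gizmo
14        28   East   Gizmo
add column discount_x10 = t['discount'] * 10:
    discount region product  discount_x10
1         28   West  Gadget           280
13        28   East   Gizmo           280
14        28   East   Gizmo           280
group by product, max of discount_x10:
         discount_x10
product              
Gadget            280
Gizmo             280
The value at row 'Gizmo', column 'discount_x10' is 280.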